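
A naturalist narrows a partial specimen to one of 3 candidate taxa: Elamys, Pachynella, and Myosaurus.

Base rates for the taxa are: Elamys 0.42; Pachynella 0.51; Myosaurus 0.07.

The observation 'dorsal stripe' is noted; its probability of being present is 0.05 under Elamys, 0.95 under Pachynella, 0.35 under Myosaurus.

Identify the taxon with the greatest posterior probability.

Pachynella

By Bayes' rule, the unnormalized weight for each hypothesis is prior × likelihood:
  Elamys: 0.42 × 0.05 = 0.021
  Pachynella: 0.51 × 0.95 = 0.4845
  Myosaurus: 0.07 × 0.35 = 0.0245
Normalizing constant Z = 0.021 + 0.4845 + 0.0245 = 0.53.
P(Elamys | evidence) ≈ 0.021 / 0.53 ≈ 0.040
P(Pachynella | evidence) ≈ 0.4845 / 0.53 ≈ 0.914
P(Myosaurus | evidence) ≈ 0.0245 / 0.53 ≈ 0.046
The largest is 0.914, so Pachynella is most probable.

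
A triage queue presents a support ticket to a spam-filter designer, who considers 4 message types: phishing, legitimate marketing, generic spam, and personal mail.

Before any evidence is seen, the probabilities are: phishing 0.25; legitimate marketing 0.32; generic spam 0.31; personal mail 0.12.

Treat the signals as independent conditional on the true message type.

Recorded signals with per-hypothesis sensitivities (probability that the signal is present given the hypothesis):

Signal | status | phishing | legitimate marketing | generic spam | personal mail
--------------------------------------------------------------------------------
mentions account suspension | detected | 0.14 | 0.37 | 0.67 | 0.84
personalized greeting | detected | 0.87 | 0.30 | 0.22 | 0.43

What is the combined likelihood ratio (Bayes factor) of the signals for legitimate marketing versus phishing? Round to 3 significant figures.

Take the product of per-signal likelihoods under each hypothesis, then divide.
  legitimate marketing: 0.37 × 0.30 = 0.111
  phishing: 0.14 × 0.87 = 0.1218
Bayes factor = 0.111 / 0.1218 ≈ 0.911

0.911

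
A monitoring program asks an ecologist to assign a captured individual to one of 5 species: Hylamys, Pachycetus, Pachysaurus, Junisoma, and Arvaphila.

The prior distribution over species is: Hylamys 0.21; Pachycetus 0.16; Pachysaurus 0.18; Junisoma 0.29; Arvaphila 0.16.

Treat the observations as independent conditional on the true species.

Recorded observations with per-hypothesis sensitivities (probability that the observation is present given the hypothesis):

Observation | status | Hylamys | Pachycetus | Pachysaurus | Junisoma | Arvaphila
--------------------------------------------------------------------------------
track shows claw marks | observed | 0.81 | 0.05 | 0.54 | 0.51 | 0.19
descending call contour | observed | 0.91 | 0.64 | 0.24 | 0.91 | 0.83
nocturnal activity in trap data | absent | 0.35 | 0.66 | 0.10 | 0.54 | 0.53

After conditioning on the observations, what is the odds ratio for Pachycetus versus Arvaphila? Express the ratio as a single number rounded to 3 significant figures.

The normalizing constant cancels in an odds ratio, so compute prior × likelihood for the two hypotheses only (using 1 − P(present | H) for each absent observation):
  Pachycetus: 0.16 × 0.05 × 0.64 × (1 − 0.66) = 0.0017408
  Arvaphila: 0.16 × 0.19 × 0.83 × (1 − 0.53) = 0.011859
Odds(Pachycetus : Arvaphila) = 0.0017408 / 0.011859 ≈ 0.147.

0.147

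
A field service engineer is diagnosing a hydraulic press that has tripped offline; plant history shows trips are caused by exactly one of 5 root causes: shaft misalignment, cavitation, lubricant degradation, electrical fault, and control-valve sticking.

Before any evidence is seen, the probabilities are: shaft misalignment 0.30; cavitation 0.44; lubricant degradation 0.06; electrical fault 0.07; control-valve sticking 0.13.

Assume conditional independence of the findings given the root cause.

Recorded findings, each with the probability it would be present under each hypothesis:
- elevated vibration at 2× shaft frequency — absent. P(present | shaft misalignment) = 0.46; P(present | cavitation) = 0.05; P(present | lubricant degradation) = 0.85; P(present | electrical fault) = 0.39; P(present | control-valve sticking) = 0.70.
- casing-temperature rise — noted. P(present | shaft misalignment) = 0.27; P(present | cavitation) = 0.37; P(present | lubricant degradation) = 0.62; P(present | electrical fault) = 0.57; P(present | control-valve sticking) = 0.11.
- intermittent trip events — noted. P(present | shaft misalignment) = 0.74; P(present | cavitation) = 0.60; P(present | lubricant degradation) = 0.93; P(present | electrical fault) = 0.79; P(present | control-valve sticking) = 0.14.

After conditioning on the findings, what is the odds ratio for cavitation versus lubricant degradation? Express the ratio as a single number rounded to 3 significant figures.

Unnormalized posterior weight (prior times the finding likelihoods) for each of the two hypotheses (using 1 − P(present | H) for each absent finding):
  cavitation: 0.44 × (1 − 0.05) × 0.37 × 0.60 = 0.092796
  lubricant degradation: 0.06 × (1 − 0.85) × 0.62 × 0.93 = 0.0051894
Odds(cavitation : lubricant degradation) = 0.092796 / 0.0051894 ≈ 17.9.

17.9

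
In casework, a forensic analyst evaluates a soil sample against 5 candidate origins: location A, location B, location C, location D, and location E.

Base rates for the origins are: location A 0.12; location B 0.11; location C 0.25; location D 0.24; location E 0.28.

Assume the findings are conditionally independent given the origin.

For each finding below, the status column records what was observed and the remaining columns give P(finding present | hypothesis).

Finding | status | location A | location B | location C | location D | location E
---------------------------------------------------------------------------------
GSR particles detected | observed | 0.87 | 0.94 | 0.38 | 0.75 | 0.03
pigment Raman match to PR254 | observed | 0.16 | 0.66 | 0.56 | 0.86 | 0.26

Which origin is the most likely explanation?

Multiply each prior by the joint likelihood of the evidence pattern:
  location A: 0.12 × 0.87 × 0.16 = 0.016704
  location B: 0.11 × 0.94 × 0.66 = 0.068244
  location C: 0.25 × 0.38 × 0.56 = 0.0532
  location D: 0.24 × 0.75 × 0.86 = 0.1548
  location E: 0.28 × 0.03 × 0.26 = 0.002184
Normalizing constant Z = 0.016704 + 0.068244 + 0.0532 + 0.1548 + 0.002184 = 0.29513.
P(location A | evidence) ≈ 0.016704 / 0.29513 ≈ 0.057
P(location B | evidence) ≈ 0.068244 / 0.29513 ≈ 0.231
P(location C | evidence) ≈ 0.0532 / 0.29513 ≈ 0.180
P(location D | evidence) ≈ 0.1548 / 0.29513 ≈ 0.525
P(location E | evidence) ≈ 0.002184 / 0.29513 ≈ 0.007
The largest is 0.525, so location D is most probable.

location D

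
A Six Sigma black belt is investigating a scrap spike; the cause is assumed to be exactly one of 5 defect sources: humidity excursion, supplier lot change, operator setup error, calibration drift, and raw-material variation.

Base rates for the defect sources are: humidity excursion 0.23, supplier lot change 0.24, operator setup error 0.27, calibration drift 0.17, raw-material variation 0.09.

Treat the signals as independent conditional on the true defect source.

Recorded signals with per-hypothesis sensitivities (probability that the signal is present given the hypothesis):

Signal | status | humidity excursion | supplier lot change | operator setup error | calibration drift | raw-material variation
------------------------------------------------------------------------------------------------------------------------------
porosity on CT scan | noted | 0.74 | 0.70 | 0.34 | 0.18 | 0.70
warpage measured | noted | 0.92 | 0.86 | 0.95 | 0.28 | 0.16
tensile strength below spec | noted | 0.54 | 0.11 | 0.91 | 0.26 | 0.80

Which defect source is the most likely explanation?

humidity excursion

Multiply each prior by the joint likelihood of the signal pattern:
  humidity excursion: 0.23 × 0.74 × 0.92 × 0.54 = 0.084555
  supplier lot change: 0.24 × 0.70 × 0.86 × 0.11 = 0.015893
  operator setup error: 0.27 × 0.34 × 0.95 × 0.91 = 0.079361
  calibration drift: 0.17 × 0.18 × 0.28 × 0.26 = 0.0022277
  raw-material variation: 0.09 × 0.70 × 0.16 × 0.80 = 0.008064
Marginal likelihood of the evidence = 0.1901.
P(humidity excursion | evidence) ≈ 0.084555 / 0.1901 ≈ 0.445
P(supplier lot change | evidence) ≈ 0.015893 / 0.1901 ≈ 0.084
P(operator setup error | evidence) ≈ 0.079361 / 0.1901 ≈ 0.417
P(calibration drift | evidence) ≈ 0.0022277 / 0.1901 ≈ 0.012
P(raw-material variation | evidence) ≈ 0.008064 / 0.1901 ≈ 0.042
The largest is 0.445, so humidity excursion is most probable.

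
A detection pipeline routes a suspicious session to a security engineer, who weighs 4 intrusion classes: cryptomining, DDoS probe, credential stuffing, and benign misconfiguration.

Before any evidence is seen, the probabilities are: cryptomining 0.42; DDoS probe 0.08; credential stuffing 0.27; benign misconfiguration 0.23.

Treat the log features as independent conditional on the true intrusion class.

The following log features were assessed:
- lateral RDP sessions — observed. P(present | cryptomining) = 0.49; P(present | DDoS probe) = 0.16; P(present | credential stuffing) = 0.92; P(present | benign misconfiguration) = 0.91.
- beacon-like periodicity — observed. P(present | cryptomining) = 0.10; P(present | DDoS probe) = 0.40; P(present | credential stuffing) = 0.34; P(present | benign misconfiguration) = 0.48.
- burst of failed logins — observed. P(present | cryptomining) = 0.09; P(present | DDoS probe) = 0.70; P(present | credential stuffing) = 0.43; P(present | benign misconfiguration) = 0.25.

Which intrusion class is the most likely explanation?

Multiply each prior by the joint likelihood of the log feature pattern:
  cryptomining: 0.42 × 0.49 × 0.10 × 0.09 = 0.0018522
  DDoS probe: 0.08 × 0.16 × 0.40 × 0.70 = 0.003584
  credential stuffing: 0.27 × 0.92 × 0.34 × 0.43 = 0.036316
  benign misconfiguration: 0.23 × 0.91 × 0.48 × 0.25 = 0.025116
Normalizing constant Z = 0.0018522 + 0.003584 + 0.036316 + 0.025116 = 0.066868.
P(cryptomining | evidence) ≈ 0.0018522 / 0.066868 ≈ 0.028
P(DDoS probe | evidence) ≈ 0.003584 / 0.066868 ≈ 0.054
P(credential stuffing | evidence) ≈ 0.036316 / 0.066868 ≈ 0.543
P(benign misconfiguration | evidence) ≈ 0.025116 / 0.066868 ≈ 0.376
The largest is 0.543, so credential stuffing is most probable.

credential stuffing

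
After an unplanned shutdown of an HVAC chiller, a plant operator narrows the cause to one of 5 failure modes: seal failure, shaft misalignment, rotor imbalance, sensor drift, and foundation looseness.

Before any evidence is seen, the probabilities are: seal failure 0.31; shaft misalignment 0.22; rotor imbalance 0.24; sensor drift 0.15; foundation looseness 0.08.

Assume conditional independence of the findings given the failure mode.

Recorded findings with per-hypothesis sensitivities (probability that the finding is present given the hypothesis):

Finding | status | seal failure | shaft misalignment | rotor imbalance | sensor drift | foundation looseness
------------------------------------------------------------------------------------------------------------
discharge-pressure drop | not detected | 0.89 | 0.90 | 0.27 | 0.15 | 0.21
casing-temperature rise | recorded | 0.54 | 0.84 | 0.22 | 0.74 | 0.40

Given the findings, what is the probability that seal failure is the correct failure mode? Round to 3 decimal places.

0.094

For each hypothesis, the unnormalized posterior weight is prior × product of the finding likelihoods (using 1 − P(present | H) for each absent finding):
  seal failure: 0.31 × (1 − 0.89) × 0.54 = 0.018414
  shaft misalignment: 0.22 × (1 − 0.90) × 0.84 = 0.01848
  rotor imbalance: 0.24 × (1 − 0.27) × 0.22 = 0.038544
  sensor drift: 0.15 × (1 − 0.15) × 0.74 = 0.09435
  foundation looseness: 0.08 × (1 − 0.21) × 0.40 = 0.02528
Normalizing constant Z = 0.018414 + 0.01848 + 0.038544 + 0.09435 + 0.02528 = 0.19507.
P(seal failure | evidence) = 0.018414 / 0.19507 ≈ 0.094.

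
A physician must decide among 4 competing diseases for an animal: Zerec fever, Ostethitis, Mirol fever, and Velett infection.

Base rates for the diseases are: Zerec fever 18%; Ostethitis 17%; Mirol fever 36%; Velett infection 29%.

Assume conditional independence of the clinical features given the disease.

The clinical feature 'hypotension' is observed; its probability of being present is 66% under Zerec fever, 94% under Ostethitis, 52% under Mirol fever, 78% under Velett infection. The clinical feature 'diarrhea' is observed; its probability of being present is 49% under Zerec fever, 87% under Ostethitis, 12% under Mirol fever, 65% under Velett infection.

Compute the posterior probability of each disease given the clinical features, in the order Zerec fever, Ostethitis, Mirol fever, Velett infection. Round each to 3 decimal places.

By Bayes' rule with conditional independence, the unnormalized weight for each hypothesis is prior × ∏ likelihoods:
  Zerec fever: 0.18 × 0.66 × 0.49 = 0.058212
  Ostethitis: 0.17 × 0.94 × 0.87 = 0.13903
  Mirol fever: 0.36 × 0.52 × 0.12 = 0.022464
  Velett infection: 0.29 × 0.78 × 0.65 = 0.14703
The unnormalized weights sum to 0.36673.
P(Zerec fever | evidence) = 0.058212 / 0.36673 ≈ 0.159
P(Ostethitis | evidence) = 0.13903 / 0.36673 ≈ 0.379
P(Mirol fever | evidence) = 0.022464 / 0.36673 ≈ 0.061
P(Velett infection | evidence) = 0.14703 / 0.36673 ≈ 0.401

0.159, 0.379, 0.061, 0.401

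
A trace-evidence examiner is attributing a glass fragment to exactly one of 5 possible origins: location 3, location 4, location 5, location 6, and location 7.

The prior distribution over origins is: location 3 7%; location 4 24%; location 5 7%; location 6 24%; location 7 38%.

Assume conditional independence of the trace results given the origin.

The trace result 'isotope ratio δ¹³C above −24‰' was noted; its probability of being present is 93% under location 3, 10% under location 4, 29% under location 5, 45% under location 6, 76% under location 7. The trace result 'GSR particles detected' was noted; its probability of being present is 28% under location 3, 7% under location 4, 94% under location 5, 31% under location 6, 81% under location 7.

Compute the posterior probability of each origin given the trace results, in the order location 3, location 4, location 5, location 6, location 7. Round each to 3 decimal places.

0.059, 0.005, 0.062, 0.109, 0.763

By Bayes' rule with conditional independence, the unnormalized weight for each hypothesis is prior × ∏ likelihoods:
  location 3: 0.07 × 0.93 × 0.28 = 0.018228
  location 4: 0.24 × 0.10 × 0.07 = 0.00168
  location 5: 0.07 × 0.29 × 0.94 = 0.019082
  location 6: 0.24 × 0.45 × 0.31 = 0.03348
  location 7: 0.38 × 0.76 × 0.81 = 0.23393
Normalizing constant Z = 0.018228 + 0.00168 + 0.019082 + 0.03348 + 0.23393 = 0.3064.
P(location 3 | evidence) = 0.018228 / 0.3064 ≈ 0.059
P(location 4 | evidence) = 0.00168 / 0.3064 ≈ 0.005
P(location 5 | evidence) = 0.019082 / 0.3064 ≈ 0.062
P(location 6 | evidence) = 0.03348 / 0.3064 ≈ 0.109
P(location 7 | evidence) = 0.23393 / 0.3064 ≈ 0.763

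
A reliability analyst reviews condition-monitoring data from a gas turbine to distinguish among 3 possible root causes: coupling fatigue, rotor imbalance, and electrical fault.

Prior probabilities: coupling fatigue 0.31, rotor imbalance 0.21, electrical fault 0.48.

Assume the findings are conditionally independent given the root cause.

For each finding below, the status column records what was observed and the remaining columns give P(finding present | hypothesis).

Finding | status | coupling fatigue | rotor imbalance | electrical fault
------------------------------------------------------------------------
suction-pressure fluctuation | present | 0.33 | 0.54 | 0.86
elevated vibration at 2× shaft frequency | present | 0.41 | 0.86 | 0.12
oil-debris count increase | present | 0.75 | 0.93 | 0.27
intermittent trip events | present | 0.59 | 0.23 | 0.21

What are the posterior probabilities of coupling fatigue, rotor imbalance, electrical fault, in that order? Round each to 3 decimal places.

For each hypothesis, the unnormalized posterior weight is prior × product of the finding likelihoods:
  coupling fatigue: 0.31 × 0.33 × 0.41 × 0.75 × 0.59 = 0.01856
  rotor imbalance: 0.21 × 0.54 × 0.86 × 0.93 × 0.23 = 0.02086
  electrical fault: 0.48 × 0.86 × 0.12 × 0.27 × 0.21 = 0.0028087
The unnormalized weights sum to 0.042229.
P(coupling fatigue | evidence) = 0.01856 / 0.042229 ≈ 0.440
P(rotor imbalance | evidence) = 0.02086 / 0.042229 ≈ 0.494
P(electrical fault | evidence) = 0.0028087 / 0.042229 ≈ 0.067

0.440, 0.494, 0.067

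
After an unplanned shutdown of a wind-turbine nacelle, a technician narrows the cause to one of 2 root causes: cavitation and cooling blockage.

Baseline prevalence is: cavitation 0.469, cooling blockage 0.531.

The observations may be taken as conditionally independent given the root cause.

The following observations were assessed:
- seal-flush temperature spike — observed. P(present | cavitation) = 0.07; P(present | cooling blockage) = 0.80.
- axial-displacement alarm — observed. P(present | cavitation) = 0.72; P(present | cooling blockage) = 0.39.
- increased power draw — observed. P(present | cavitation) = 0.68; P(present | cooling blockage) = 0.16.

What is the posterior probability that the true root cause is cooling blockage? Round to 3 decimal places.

By Bayes' rule with conditional independence, the unnormalized weight for each hypothesis is prior × ∏ likelihoods:
  cavitation: 0.469 × 0.07 × 0.72 × 0.68 = 0.016074
  cooling blockage: 0.531 × 0.80 × 0.39 × 0.16 = 0.026508
The unnormalized weights sum to 0.042581.
P(cooling blockage | evidence) = 0.026508 / 0.042581 ≈ 0.623.

0.623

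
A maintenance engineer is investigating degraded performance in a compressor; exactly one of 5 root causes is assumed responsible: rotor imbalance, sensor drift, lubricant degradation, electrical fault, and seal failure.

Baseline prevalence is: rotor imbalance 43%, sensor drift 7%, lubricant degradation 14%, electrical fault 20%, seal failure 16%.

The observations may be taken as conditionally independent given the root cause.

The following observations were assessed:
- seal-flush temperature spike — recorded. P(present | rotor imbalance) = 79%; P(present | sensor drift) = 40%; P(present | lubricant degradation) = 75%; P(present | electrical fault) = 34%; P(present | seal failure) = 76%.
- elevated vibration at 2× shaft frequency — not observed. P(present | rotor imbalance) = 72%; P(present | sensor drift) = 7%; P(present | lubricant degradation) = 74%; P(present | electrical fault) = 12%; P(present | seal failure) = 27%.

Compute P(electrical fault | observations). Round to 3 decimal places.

For each hypothesis, the unnormalized posterior weight is prior × product of the observation likelihoods (using 1 − P(present | H) for each absent observation):
  rotor imbalance: 0.43 × 0.79 × (1 − 0.72) = 0.095116
  sensor drift: 0.07 × 0.40 × (1 − 0.07) = 0.02604
  lubricant degradation: 0.14 × 0.75 × (1 − 0.74) = 0.0273
  electrical fault: 0.20 × 0.34 × (1 − 0.12) = 0.05984
  seal failure: 0.16 × 0.76 × (1 − 0.27) = 0.088768
Normalizing constant Z = 0.095116 + 0.02604 + 0.0273 + 0.05984 + 0.088768 = 0.29706.
P(electrical fault | evidence) = 0.05984 / 0.29706 ≈ 0.201.

0.201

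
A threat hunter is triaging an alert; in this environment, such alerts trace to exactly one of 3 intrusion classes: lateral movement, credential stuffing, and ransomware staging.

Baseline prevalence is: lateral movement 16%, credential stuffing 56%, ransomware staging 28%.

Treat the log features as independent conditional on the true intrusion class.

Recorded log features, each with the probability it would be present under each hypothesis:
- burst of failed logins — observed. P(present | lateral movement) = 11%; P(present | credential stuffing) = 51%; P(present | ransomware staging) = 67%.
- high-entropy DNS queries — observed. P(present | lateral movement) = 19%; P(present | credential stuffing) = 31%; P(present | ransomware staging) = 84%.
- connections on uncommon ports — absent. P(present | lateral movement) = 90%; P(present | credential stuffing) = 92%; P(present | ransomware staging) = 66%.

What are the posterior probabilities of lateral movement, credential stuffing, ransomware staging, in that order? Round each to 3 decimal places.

0.005, 0.116, 0.878

Multiply each prior by the joint likelihood of the log feature pattern (using 1 − P(present | H) for each absent log feature):
  lateral movement: 0.16 × 0.11 × 0.19 × (1 − 0.90) = 0.0003344
  credential stuffing: 0.56 × 0.51 × 0.31 × (1 − 0.92) = 0.0070829
  ransomware staging: 0.28 × 0.67 × 0.84 × (1 − 0.66) = 0.053579
The unnormalized weights sum to 0.060996.
P(lateral movement | evidence) = 0.0003344 / 0.060996 ≈ 0.005
P(credential stuffing | evidence) = 0.0070829 / 0.060996 ≈ 0.116
P(ransomware staging | evidence) = 0.053579 / 0.060996 ≈ 0.878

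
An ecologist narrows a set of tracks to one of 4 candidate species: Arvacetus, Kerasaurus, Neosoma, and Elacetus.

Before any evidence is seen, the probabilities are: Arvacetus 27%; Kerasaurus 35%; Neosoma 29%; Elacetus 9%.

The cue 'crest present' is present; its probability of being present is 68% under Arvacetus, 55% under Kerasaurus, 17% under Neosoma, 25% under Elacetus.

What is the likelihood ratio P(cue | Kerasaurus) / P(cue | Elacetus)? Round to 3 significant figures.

2.20

The Bayes factor is the ratio of the two likelihoods.
  Kerasaurus: 0.55
  Elacetus: 0.25
Bayes factor = 0.55 / 0.25 ≈ 2.20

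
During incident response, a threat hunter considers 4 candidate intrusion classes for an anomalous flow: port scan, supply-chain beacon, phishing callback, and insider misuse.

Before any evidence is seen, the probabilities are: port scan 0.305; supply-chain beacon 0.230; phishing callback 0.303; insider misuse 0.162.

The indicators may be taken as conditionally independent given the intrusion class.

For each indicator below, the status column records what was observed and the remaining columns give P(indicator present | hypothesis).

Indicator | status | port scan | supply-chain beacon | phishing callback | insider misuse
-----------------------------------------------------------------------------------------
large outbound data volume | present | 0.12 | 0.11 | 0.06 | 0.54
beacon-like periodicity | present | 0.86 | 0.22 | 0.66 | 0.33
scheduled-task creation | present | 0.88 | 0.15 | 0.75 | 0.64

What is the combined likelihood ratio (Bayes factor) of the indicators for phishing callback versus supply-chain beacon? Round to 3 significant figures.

8.18

The Bayes factor is the ratio of the joint likelihoods of the indicator pattern under the two hypotheses.
  phishing callback: 0.06 × 0.66 × 0.75 = 0.0297
  supply-chain beacon: 0.11 × 0.22 × 0.15 = 0.00363
Bayes factor = 0.0297 / 0.00363 ≈ 8.18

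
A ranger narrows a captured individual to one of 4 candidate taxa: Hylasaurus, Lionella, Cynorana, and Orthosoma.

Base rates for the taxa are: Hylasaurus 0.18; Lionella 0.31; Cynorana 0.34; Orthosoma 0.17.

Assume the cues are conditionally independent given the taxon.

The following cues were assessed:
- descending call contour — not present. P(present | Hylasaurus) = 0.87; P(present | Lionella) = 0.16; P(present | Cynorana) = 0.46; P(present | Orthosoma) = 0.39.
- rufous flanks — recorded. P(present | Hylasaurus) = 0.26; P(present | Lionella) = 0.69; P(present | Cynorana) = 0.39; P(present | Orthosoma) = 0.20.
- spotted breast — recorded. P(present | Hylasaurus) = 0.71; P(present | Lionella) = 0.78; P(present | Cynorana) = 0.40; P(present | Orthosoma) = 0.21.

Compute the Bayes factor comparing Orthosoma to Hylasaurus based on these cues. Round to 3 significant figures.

Take the product of per-cue likelihoods under each hypothesis (using 1 − P(present | H) for each absent cue), then divide.
  Orthosoma: (1 − 0.39) × 0.20 × 0.21 = 0.02562
  Hylasaurus: (1 − 0.87) × 0.26 × 0.71 = 0.023998
Bayes factor = 0.02562 / 0.023998 ≈ 1.07

1.07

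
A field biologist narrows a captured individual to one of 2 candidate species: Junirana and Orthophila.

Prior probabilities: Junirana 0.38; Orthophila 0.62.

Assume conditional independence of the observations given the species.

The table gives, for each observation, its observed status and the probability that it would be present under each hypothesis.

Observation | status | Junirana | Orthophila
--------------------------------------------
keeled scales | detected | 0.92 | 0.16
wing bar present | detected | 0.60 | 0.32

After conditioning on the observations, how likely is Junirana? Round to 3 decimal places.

0.869

Multiply each prior by the joint likelihood of the evidence pattern:
  Junirana: 0.38 × 0.92 × 0.60 = 0.20976
  Orthophila: 0.62 × 0.16 × 0.32 = 0.031744
The unnormalized weights sum to 0.2415.
P(Junirana | evidence) = 0.20976 / 0.2415 ≈ 0.869.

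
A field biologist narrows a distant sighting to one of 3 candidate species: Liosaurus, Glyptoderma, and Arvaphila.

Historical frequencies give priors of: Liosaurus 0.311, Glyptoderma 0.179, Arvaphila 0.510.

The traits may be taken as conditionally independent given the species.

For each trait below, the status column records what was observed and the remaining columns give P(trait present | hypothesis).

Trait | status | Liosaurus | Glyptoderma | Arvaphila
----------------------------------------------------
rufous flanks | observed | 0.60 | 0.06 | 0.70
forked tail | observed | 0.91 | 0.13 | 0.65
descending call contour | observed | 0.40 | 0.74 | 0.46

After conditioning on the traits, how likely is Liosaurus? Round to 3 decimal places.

For each hypothesis, the unnormalized posterior weight is prior × product of the trait likelihoods:
  Liosaurus: 0.311 × 0.60 × 0.91 × 0.40 = 0.067922
  Glyptoderma: 0.179 × 0.06 × 0.13 × 0.74 = 0.0010332
  Arvaphila: 0.510 × 0.70 × 0.65 × 0.46 = 0.10674
Normalizing constant Z = 0.067922 + 0.0010332 + 0.10674 = 0.1757.
P(Liosaurus | evidence) = 0.067922 / 0.1757 ≈ 0.387.

0.387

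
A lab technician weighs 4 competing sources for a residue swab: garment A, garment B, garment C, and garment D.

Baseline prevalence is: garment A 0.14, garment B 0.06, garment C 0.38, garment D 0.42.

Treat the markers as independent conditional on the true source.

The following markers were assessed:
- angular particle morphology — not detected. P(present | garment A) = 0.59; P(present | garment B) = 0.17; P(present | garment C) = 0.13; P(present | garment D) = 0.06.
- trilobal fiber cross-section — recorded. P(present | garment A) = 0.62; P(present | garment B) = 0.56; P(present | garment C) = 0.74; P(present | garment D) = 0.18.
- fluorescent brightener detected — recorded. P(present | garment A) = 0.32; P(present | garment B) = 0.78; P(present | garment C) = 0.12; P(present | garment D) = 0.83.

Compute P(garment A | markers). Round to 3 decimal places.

0.094

For each hypothesis, the unnormalized posterior weight is prior × product of the marker likelihoods (using 1 − P(present | H) for each absent marker):
  garment A: 0.14 × (1 − 0.59) × 0.62 × 0.32 = 0.011388
  garment B: 0.06 × (1 − 0.17) × 0.56 × 0.78 = 0.021753
  garment C: 0.38 × (1 − 0.13) × 0.74 × 0.12 = 0.029357
  garment D: 0.42 × (1 − 0.06) × 0.18 × 0.83 = 0.058983
The unnormalized weights sum to 0.12148.
P(garment A | evidence) = 0.011388 / 0.12148 ≈ 0.094.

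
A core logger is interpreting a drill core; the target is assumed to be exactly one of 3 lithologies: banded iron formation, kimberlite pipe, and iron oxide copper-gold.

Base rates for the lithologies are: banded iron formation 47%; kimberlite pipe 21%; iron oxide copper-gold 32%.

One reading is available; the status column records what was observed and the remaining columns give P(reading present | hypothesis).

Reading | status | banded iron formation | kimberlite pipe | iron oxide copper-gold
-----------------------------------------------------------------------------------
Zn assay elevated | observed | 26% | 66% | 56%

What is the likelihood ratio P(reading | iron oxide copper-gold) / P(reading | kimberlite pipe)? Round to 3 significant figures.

0.848

The Bayes factor is the ratio of the two likelihoods.
  iron oxide copper-gold: 0.56
  kimberlite pipe: 0.66
Bayes factor = 0.56 / 0.66 ≈ 0.848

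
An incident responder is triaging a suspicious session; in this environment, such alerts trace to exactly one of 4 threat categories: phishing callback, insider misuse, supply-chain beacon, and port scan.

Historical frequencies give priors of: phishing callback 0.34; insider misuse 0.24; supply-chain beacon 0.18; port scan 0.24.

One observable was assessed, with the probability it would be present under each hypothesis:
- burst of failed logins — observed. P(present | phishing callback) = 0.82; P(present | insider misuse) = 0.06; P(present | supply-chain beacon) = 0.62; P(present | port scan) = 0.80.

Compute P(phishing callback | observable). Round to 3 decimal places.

0.467

For each hypothesis, the unnormalized posterior weight is prior × likelihood:
  phishing callback: 0.34 × 0.82 = 0.2788
  insider misuse: 0.24 × 0.06 = 0.0144
  supply-chain beacon: 0.18 × 0.62 = 0.1116
  port scan: 0.24 × 0.80 = 0.192
Marginal likelihood of the evidence = 0.5968.
P(phishing callback | evidence) = 0.2788 / 0.5968 ≈ 0.467.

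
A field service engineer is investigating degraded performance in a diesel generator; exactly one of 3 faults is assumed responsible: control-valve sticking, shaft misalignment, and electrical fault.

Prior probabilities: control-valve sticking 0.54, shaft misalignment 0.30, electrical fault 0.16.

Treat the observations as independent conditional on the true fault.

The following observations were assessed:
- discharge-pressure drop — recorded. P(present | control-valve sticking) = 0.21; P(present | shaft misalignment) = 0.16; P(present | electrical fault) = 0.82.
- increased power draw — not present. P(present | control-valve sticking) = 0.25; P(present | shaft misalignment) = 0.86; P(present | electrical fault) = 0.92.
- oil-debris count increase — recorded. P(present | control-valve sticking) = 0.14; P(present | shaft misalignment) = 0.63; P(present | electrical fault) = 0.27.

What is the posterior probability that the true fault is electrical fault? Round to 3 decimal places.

Multiply each prior by the joint likelihood of the evidence pattern (using 1 − P(present | H) for each absent observation):
  control-valve sticking: 0.54 × 0.21 × (1 − 0.25) × 0.14 = 0.011907
  shaft misalignment: 0.30 × 0.16 × (1 − 0.86) × 0.63 = 0.0042336
  electrical fault: 0.16 × 0.82 × (1 − 0.92) × 0.27 = 0.0028339
Normalizing constant Z = 0.011907 + 0.0042336 + 0.0028339 = 0.018975.
P(electrical fault | evidence) = 0.0028339 / 0.018975 ≈ 0.149.

0.149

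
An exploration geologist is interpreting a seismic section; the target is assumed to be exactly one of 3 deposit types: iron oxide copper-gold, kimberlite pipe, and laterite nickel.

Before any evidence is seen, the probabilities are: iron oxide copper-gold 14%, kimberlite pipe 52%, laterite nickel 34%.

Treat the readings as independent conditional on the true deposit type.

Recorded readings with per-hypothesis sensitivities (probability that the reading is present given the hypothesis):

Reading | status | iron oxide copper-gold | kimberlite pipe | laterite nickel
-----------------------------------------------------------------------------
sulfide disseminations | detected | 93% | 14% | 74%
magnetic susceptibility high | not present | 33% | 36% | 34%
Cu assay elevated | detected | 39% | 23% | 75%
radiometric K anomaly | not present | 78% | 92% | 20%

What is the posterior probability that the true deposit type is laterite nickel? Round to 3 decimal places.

0.923

For each hypothesis, the unnormalized posterior weight is prior × product of the reading likelihoods (using 1 − P(present | H) for each absent reading):
  iron oxide copper-gold: 0.14 × 0.93 × (1 − 0.33) × 0.39 × (1 − 0.78) = 0.0074847
  kimberlite pipe: 0.52 × 0.14 × (1 − 0.36) × 0.23 × (1 − 0.92) = 0.00085729
  laterite nickel: 0.34 × 0.74 × (1 − 0.34) × 0.75 × (1 − 0.20) = 0.099634
Marginal likelihood of the evidence = 0.10798.
P(laterite nickel | evidence) = 0.099634 / 0.10798 ≈ 0.923.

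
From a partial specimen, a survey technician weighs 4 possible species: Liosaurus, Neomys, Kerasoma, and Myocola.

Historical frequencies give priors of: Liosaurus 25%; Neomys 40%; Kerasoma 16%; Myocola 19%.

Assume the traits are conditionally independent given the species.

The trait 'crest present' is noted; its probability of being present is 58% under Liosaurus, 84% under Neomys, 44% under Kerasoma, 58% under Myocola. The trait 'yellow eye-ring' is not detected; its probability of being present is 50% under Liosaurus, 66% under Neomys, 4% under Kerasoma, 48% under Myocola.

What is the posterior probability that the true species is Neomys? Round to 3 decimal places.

0.367

Multiply each prior by the joint likelihood of the trait pattern (using 1 − P(present | H) for each absent trait):
  Liosaurus: 0.25 × 0.58 × (1 − 0.50) = 0.0725
  Neomys: 0.40 × 0.84 × (1 − 0.66) = 0.11424
  Kerasoma: 0.16 × 0.44 × (1 − 0.04) = 0.067584
  Myocola: 0.19 × 0.58 × (1 − 0.48) = 0.057304
Normalizing constant Z = 0.0725 + 0.11424 + 0.067584 + 0.057304 = 0.31163.
P(Neomys | evidence) = 0.11424 / 0.31163 ≈ 0.367.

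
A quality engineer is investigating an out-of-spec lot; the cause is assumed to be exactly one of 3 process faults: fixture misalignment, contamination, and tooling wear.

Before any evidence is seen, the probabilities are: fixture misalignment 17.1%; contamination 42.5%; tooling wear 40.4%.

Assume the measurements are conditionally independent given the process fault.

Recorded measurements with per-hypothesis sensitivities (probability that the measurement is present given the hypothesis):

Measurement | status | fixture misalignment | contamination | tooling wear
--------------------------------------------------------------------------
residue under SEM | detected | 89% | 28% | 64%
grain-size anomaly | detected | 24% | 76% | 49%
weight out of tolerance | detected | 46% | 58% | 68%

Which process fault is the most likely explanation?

Multiply each prior by the joint likelihood of the measurement pattern:
  fixture misalignment: 0.171 × 0.89 × 0.24 × 0.46 = 0.016802
  contamination: 0.425 × 0.28 × 0.76 × 0.58 = 0.052455
  tooling wear: 0.404 × 0.64 × 0.49 × 0.68 = 0.086152
Normalizing constant Z = 0.016802 + 0.052455 + 0.086152 = 0.15541.
P(fixture misalignment | evidence) ≈ 0.016802 / 0.15541 ≈ 0.108
P(contamination | evidence) ≈ 0.052455 / 0.15541 ≈ 0.338
P(tooling wear | evidence) ≈ 0.086152 / 0.15541 ≈ 0.554
The largest is 0.554, so tooling wear is most probable.

tooling wear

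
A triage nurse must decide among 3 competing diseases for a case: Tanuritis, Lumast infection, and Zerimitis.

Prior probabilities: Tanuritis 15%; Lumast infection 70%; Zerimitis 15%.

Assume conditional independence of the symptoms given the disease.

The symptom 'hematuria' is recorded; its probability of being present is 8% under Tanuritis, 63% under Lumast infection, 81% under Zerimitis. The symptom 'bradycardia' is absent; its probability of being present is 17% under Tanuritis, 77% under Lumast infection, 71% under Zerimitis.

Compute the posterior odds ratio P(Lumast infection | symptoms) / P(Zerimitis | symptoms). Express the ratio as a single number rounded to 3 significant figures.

The normalizing constant cancels in an odds ratio, so compute prior × likelihood for the two hypotheses only (using 1 − P(present | H) for each absent symptom):
  Lumast infection: 0.70 × 0.63 × (1 − 0.77) = 0.10143
  Zerimitis: 0.15 × 0.81 × (1 − 0.71) = 0.035235
Posterior odds = 0.10143 / 0.035235 ≈ 2.88.

2.88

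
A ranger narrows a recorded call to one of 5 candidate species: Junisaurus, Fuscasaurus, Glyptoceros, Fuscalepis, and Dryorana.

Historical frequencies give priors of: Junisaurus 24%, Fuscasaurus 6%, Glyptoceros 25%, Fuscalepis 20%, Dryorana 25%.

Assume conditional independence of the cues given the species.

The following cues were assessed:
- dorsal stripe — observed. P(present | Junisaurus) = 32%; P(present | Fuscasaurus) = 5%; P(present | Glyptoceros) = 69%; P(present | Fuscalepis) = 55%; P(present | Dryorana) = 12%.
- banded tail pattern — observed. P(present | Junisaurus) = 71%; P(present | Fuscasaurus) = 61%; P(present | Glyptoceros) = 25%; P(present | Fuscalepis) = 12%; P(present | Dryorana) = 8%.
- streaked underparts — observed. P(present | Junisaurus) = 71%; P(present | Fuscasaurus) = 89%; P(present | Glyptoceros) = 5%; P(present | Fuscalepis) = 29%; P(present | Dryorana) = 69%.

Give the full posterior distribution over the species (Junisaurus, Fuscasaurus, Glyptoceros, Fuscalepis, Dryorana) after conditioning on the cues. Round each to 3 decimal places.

0.807, 0.034, 0.045, 0.080, 0.035

Multiply each prior by the joint likelihood of the cue pattern:
  Junisaurus: 0.24 × 0.32 × 0.71 × 0.71 = 0.038715
  Fuscasaurus: 0.06 × 0.05 × 0.61 × 0.89 = 0.0016287
  Glyptoceros: 0.25 × 0.69 × 0.25 × 0.05 = 0.0021562
  Fuscalepis: 0.20 × 0.55 × 0.12 × 0.29 = 0.003828
  Dryorana: 0.25 × 0.12 × 0.08 × 0.69 = 0.001656
The unnormalized weights sum to 0.047984.
P(Junisaurus | evidence) = 0.038715 / 0.047984 ≈ 0.807
P(Fuscasaurus | evidence) = 0.0016287 / 0.047984 ≈ 0.034
P(Glyptoceros | evidence) = 0.0021562 / 0.047984 ≈ 0.045
P(Fuscalepis | evidence) = 0.003828 / 0.047984 ≈ 0.080
P(Dryorana | evidence) = 0.001656 / 0.047984 ≈ 0.035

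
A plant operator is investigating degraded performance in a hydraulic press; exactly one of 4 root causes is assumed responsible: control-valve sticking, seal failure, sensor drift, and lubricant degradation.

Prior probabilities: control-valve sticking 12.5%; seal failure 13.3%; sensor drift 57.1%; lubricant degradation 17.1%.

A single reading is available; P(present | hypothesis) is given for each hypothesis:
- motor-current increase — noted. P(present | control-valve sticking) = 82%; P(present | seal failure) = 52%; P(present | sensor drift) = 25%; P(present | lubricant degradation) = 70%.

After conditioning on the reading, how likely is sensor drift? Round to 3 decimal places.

Multiply each prior by the likelihood of the reading:
  control-valve sticking: 0.125 × 0.82 = 0.1025
  seal failure: 0.133 × 0.52 = 0.06916
  sensor drift: 0.571 × 0.25 = 0.14275
  lubricant degradation: 0.171 × 0.70 = 0.1197
The unnormalized weights sum to 0.43411.
P(sensor drift | evidence) = 0.14275 / 0.43411 ≈ 0.329.

0.329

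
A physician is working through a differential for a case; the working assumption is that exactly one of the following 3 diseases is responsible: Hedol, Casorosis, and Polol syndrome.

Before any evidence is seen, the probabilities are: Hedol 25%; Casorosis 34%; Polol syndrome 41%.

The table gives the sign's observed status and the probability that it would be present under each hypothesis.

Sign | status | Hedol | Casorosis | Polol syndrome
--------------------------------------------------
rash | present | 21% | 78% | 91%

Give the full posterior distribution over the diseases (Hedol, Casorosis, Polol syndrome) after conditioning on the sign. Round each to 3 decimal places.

By Bayes' rule, the unnormalized weight for each hypothesis is prior × likelihood:
  Hedol: 0.25 × 0.21 = 0.0525
  Casorosis: 0.34 × 0.78 = 0.2652
  Polol syndrome: 0.41 × 0.91 = 0.3731
Normalizing constant Z = 0.0525 + 0.2652 + 0.3731 = 0.6908.
P(Hedol | evidence) = 0.0525 / 0.6908 ≈ 0.076
P(Casorosis | evidence) = 0.2652 / 0.6908 ≈ 0.384
P(Polol syndrome | evidence) = 0.3731 / 0.6908 ≈ 0.540

0.076, 0.384, 0.540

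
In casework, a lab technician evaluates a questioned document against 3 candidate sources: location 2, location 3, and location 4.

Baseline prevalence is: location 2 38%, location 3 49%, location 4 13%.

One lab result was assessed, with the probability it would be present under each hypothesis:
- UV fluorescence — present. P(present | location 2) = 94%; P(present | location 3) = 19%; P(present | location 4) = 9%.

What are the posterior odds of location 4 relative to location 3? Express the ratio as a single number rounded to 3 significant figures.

Unnormalized posterior weight (prior times the lab result likelihood) for each of the two hypotheses:
  location 4: 0.13 × 0.09 = 0.0117
  location 3: 0.49 × 0.19 = 0.0931
Posterior odds = 0.0117 / 0.0931 ≈ 0.126.

0.126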